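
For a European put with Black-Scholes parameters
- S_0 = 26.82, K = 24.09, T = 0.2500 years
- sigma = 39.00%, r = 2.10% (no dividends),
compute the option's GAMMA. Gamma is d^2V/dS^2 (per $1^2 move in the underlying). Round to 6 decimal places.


Answer: Gamma = 0.060743

Derivation:
d1 = 0.6749413396; d2 = 0.4799413396
phi(d1) = 0.3176797627; exp(-qT) = 1.0000000000; exp(-rT) = 0.9947637572
Gamma = exp(-qT) * phi(d1) / (S * sigma * sqrt(T)) = 1.0000000000 * 0.3176797627 / (26.8200 * 0.3900 * 0.5000000000) = 0.060743


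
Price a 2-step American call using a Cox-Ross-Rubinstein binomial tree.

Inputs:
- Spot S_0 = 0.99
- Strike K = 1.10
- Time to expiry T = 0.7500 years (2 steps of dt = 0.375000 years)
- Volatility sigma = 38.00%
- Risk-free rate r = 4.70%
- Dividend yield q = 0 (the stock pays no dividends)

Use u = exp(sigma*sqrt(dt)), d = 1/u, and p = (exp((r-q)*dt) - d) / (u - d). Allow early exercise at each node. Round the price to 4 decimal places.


Answer: Price = V(0,0) = 0.1060

Derivation:
dt = T/N = 0.375000
u = exp(sigma*sqrt(dt)) = 1.262005; d = 1/u = 0.792390
p = (exp((r-q)*dt) - d) / (u - d) = 0.479949
Discount per step: exp(-r*dt) = 0.982529
Stock lattice S(k, i) with i counting down-moves:
  k=0: S(0,0) = 0.9900
  k=1: S(1,0) = 1.2494; S(1,1) = 0.7845
  k=2: S(2,0) = 1.5767; S(2,1) = 0.9900; S(2,2) = 0.6216
Terminal payoffs V(N, i) = max(S_T - K, 0):
  V(2,0) = 0.476729; V(2,1) = 0.000000; V(2,2) = 0.000000
Backward induction: V(k, i) = exp(-r*dt) * [p * V(k+1, i) + (1-p) * V(k+1, i+1)]; then take max(V_cont, immediate exercise) for American.
  V(1,0) = exp(-r*dt) * [p*0.476729 + (1-p)*0.000000] = 0.224809; exercise = 0.149385; V(1,0) = max -> 0.224809
  V(1,1) = exp(-r*dt) * [p*0.000000 + (1-p)*0.000000] = 0.000000; exercise = 0.000000; V(1,1) = max -> 0.000000
  V(0,0) = exp(-r*dt) * [p*0.224809 + (1-p)*0.000000] = 0.106012; exercise = 0.000000; V(0,0) = max -> 0.106012


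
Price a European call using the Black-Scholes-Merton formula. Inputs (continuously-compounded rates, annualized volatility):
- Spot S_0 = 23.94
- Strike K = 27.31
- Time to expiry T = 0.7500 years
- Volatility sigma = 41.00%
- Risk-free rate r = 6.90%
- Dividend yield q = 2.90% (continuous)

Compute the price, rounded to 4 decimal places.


d1 = (ln(S/K) + (r - q + 0.5*sigma^2) * T) / (sigma * sqrt(T)) = -0.10889315
d2 = d1 - sigma * sqrt(T) = -0.46396356
exp(-rT) = 0.94956623; exp(-qT) = 0.97848483
C = S_0 * exp(-qT) * N(d1) - K * exp(-rT) * N(d2)
N(d1) = 0.45664362; N(d2) = 0.32133693
C = 23.9400 * 0.97848483 * 0.45664362 - 27.3100 * 0.94956623 * 0.32133693 = 2.3637

Answer: Price = 2.3637


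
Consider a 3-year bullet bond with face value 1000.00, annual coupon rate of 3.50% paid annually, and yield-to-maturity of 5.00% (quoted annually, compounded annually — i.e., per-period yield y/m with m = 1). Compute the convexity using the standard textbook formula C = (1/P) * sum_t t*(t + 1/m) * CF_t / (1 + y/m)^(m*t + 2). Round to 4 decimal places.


Coupon per period c = face * coupon_rate / m = 35.000000
Periods per year m = 1; per-period yield y/m = 0.050000
Number of cashflows N = 3
Cashflows (t years, CF_t, discount factor 1/(1+y/m)^(m*t), PV):
  t = 1.0000: CF_t = 35.000000, DF = 0.952381, PV = 33.333333
  t = 2.0000: CF_t = 35.000000, DF = 0.907029, PV = 31.746032
  t = 3.0000: CF_t = 1035.000000, DF = 0.863838, PV = 894.071914
Price P = sum_t PV_t = 959.151280
Convexity numerator sum_t t*(t + 1/m) * CF_t / (1+y/m)^(m*t + 2):
  t = 1.0000: term = 60.468632
  t = 2.0000: term = 172.767520
  t = 3.0000: term = 9731.394988
Convexity = (1/P) * sum = 9964.631139 / 959.151280 = 10.389009

Answer: Convexity = 10.3890


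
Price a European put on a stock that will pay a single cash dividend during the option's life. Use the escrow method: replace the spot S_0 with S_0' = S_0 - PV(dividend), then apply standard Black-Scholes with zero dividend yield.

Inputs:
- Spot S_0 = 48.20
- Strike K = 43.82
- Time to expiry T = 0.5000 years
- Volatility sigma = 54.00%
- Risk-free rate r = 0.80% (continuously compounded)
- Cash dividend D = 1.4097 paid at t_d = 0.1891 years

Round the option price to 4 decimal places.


Answer: Price = 5.3850

Derivation:
PV(D) = D * exp(-r * t_d) = 1.4097 * 0.99848834 = 1.40756902
S_0' = S_0 - PV(D) = 48.2000 - 1.40756902 = 46.79243098
d1 = (ln(S_0'/K) + (r + sigma^2/2)*T) / (sigma*sqrt(T)) = 0.37327676
d2 = d1 - sigma*sqrt(T) = -0.00856090
exp(-rT) = 0.99600799
N(-d1) = 0.35447124; N(-d2) = 0.50341526
P = K * exp(-rT) * N(-d2) - S_0' * N(-d1) = 43.8200 * 0.99600799 * 0.50341526 - 46.79243098 * 0.35447124 = 5.3850


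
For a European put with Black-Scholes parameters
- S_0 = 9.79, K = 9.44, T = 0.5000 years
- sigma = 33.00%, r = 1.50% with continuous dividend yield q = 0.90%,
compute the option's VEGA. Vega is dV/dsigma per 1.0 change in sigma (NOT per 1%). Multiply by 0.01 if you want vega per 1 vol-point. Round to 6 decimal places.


Answer: Vega = 2.639479

Derivation:
d1 = 0.2855446163; d2 = 0.0521993785
phi(d1) = 0.3830053209; exp(-qT) = 0.9955101098; exp(-rT) = 0.9925280548
Vega = S * exp(-qT) * phi(d1) * sqrt(T) = 9.7900 * 0.9955101098 * 0.3830053209 * 0.7071067812 = 2.639479


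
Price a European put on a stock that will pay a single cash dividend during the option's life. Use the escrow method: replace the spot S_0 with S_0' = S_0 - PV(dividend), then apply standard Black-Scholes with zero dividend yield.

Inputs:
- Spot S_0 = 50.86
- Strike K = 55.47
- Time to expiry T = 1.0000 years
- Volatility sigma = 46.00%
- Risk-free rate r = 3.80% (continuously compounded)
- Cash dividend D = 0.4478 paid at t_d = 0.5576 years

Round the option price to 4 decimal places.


Answer: Price = 11.0054

Derivation:
PV(D) = D * exp(-r * t_d) = 0.4478 * 0.97903411 = 0.43841147
S_0' = S_0 - PV(D) = 50.8600 - 0.43841147 = 50.42158853
d1 = (ln(S_0'/K) + (r + sigma^2/2)*T) / (sigma*sqrt(T)) = 0.10516759
d2 = d1 - sigma*sqrt(T) = -0.35483241
exp(-rT) = 0.96271294
N(-d1) = 0.45812141; N(-d2) = 0.63864243
P = K * exp(-rT) * N(-d2) - S_0' * N(-d1) = 55.4700 * 0.96271294 * 0.63864243 - 50.42158853 * 0.45812141 = 11.0054


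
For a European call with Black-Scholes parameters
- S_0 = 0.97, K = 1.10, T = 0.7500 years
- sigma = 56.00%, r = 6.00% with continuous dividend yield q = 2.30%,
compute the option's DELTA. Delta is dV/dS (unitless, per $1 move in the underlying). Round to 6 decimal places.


Answer: Delta = 0.507276

Derivation:
d1 = 0.0403745429; d2 = -0.4445996832
phi(d1) = 0.3986172542; exp(-qT) = 0.9828979294; exp(-rT) = 0.9559974818
N(d1) = 0.5161027373
Delta = exp(-qT) * N(d1) = 0.9828979294 * 0.5161027373 = 0.507276


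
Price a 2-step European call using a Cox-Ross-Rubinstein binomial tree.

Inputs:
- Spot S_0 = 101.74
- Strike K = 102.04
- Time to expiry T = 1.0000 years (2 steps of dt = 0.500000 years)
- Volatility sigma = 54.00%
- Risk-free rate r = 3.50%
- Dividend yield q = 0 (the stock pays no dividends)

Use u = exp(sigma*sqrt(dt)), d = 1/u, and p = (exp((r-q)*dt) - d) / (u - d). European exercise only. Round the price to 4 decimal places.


Answer: Price = V(0,0) = 20.5971

Derivation:
dt = T/N = 0.500000
u = exp(sigma*sqrt(dt)) = 1.464974; d = 1/u = 0.682606
p = (exp((r-q)*dt) - d) / (u - d) = 0.428249
Discount per step: exp(-r*dt) = 0.982652
Stock lattice S(k, i) with i counting down-moves:
  k=0: S(0,0) = 101.7400
  k=1: S(1,0) = 149.0465; S(1,1) = 69.4483
  k=2: S(2,0) = 218.3493; S(2,1) = 101.7400; S(2,2) = 47.4058
Terminal payoffs V(N, i) = max(S_T - K, 0):
  V(2,0) = 116.309254; V(2,1) = 0.000000; V(2,2) = 0.000000
Backward induction: V(k, i) = exp(-r*dt) * [p * V(k+1, i) + (1-p) * V(k+1, i+1)].
  V(1,0) = exp(-r*dt) * [p*116.309254 + (1-p)*0.000000] = 48.945195
  V(1,1) = exp(-r*dt) * [p*0.000000 + (1-p)*0.000000] = 0.000000
  V(0,0) = exp(-r*dt) * [p*48.945195 + (1-p)*0.000000] = 20.597090


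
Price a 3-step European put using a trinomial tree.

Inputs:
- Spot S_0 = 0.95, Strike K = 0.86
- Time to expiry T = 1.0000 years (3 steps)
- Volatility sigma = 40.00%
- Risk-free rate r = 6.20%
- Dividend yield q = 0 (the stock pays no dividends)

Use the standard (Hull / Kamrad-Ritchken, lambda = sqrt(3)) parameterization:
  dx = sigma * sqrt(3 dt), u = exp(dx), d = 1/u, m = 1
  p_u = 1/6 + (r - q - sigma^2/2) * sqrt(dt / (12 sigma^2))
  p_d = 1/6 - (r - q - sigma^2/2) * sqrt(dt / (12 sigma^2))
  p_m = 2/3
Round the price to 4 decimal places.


Answer: Price = V(0,0) = 0.0793

Derivation:
dt = T/N = 0.333333; dx = sigma*sqrt(3*dt) = 0.400000
u = exp(dx) = 1.491825; d = 1/u = 0.670320
p_u = 0.159167, p_m = 0.666667, p_d = 0.174167
Discount per step: exp(-r*dt) = 0.979545
Stock lattice S(k, j) with j the centered position index:
  k=0: S(0,+0) = 0.9500
  k=1: S(1,-1) = 0.6368; S(1,+0) = 0.9500; S(1,+1) = 1.4172
  k=2: S(2,-2) = 0.4269; S(2,-1) = 0.6368; S(2,+0) = 0.9500; S(2,+1) = 1.4172; S(2,+2) = 2.1143
  k=3: S(3,-3) = 0.2861; S(3,-2) = 0.4269; S(3,-1) = 0.6368; S(3,+0) = 0.9500; S(3,+1) = 1.4172; S(3,+2) = 2.1143; S(3,+3) = 3.1541
Terminal payoffs V(N, j) = max(K - S_T, 0):
  V(3,-3) = 0.573865; V(3,-2) = 0.433137; V(3,-1) = 0.223196; V(3,+0) = 0.000000; V(3,+1) = 0.000000; V(3,+2) = 0.000000; V(3,+3) = 0.000000
Backward induction: V(k, j) = exp(-r*dt) * [p_u * V(k+1, j+1) + p_m * V(k+1, j) + p_d * V(k+1, j-1)]
  V(2,-2) = exp(-r*dt) * [p_u*0.223196 + p_m*0.433137 + p_d*0.573865] = 0.415554
  V(2,-1) = exp(-r*dt) * [p_u*0.000000 + p_m*0.223196 + p_d*0.433137] = 0.219649
  V(2,+0) = exp(-r*dt) * [p_u*0.000000 + p_m*0.000000 + p_d*0.223196] = 0.038078
  V(2,+1) = exp(-r*dt) * [p_u*0.000000 + p_m*0.000000 + p_d*0.000000] = 0.000000
  V(2,+2) = exp(-r*dt) * [p_u*0.000000 + p_m*0.000000 + p_d*0.000000] = 0.000000
  V(1,-1) = exp(-r*dt) * [p_u*0.038078 + p_m*0.219649 + p_d*0.415554] = 0.220269
  V(1,+0) = exp(-r*dt) * [p_u*0.000000 + p_m*0.038078 + p_d*0.219649] = 0.062339
  V(1,+1) = exp(-r*dt) * [p_u*0.000000 + p_m*0.000000 + p_d*0.038078] = 0.006496
  V(0,+0) = exp(-r*dt) * [p_u*0.006496 + p_m*0.062339 + p_d*0.220269] = 0.079301


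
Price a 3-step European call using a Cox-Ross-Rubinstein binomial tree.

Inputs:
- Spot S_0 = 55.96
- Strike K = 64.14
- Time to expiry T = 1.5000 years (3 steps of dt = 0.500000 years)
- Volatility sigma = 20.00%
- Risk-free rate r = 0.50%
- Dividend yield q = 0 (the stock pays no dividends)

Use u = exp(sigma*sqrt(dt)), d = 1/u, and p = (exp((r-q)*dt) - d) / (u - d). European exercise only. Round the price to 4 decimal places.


Answer: Price = V(0,0) = 2.3672

Derivation:
dt = T/N = 0.500000
u = exp(sigma*sqrt(dt)) = 1.151910; d = 1/u = 0.868123
p = (exp((r-q)*dt) - d) / (u - d) = 0.473524
Discount per step: exp(-r*dt) = 0.997503
Stock lattice S(k, i) with i counting down-moves:
  k=0: S(0,0) = 55.9600
  k=1: S(1,0) = 64.4609; S(1,1) = 48.5802
  k=2: S(2,0) = 74.2531; S(2,1) = 55.9600; S(2,2) = 42.1736
  k=3: S(3,0) = 85.5329; S(3,1) = 64.4609; S(3,2) = 48.5802; S(3,3) = 36.6119
Terminal payoffs V(N, i) = max(S_T - K, 0):
  V(3,0) = 21.392910; V(3,1) = 0.320879; V(3,2) = 0.000000; V(3,3) = 0.000000
Backward induction: V(k, i) = exp(-r*dt) * [p * V(k+1, i) + (1-p) * V(k+1, i+1)].
  V(2,0) = exp(-r*dt) * [p*21.392910 + (1-p)*0.320879] = 10.273275
  V(2,1) = exp(-r*dt) * [p*0.320879 + (1-p)*0.000000] = 0.151564
  V(2,2) = exp(-r*dt) * [p*0.000000 + (1-p)*0.000000] = 0.000000
  V(1,0) = exp(-r*dt) * [p*10.273275 + (1-p)*0.151564] = 4.932091
  V(1,1) = exp(-r*dt) * [p*0.151564 + (1-p)*0.000000] = 0.071590
  V(0,0) = exp(-r*dt) * [p*4.932091 + (1-p)*0.071590] = 2.367228


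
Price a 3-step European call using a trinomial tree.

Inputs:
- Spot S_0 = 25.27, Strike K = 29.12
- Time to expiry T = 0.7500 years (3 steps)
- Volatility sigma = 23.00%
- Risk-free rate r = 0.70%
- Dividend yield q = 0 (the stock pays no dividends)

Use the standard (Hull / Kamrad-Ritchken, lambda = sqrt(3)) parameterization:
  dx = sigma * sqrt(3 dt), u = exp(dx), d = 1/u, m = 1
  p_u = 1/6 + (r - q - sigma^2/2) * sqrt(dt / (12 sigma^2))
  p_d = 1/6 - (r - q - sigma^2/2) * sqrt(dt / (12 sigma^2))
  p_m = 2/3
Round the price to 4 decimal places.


dt = T/N = 0.250000; dx = sigma*sqrt(3*dt) = 0.199186
u = exp(dx) = 1.220409; d = 1/u = 0.819398
p_u = 0.154461, p_m = 0.666667, p_d = 0.178873
Discount per step: exp(-r*dt) = 0.998252
Stock lattice S(k, j) with j the centered position index:
  k=0: S(0,+0) = 25.2700
  k=1: S(1,-1) = 20.7062; S(1,+0) = 25.2700; S(1,+1) = 30.8397
  k=2: S(2,-2) = 16.9666; S(2,-1) = 20.7062; S(2,+0) = 25.2700; S(2,+1) = 30.8397; S(2,+2) = 37.6371
  k=3: S(3,-3) = 13.9024; S(3,-2) = 16.9666; S(3,-1) = 20.7062; S(3,+0) = 25.2700; S(3,+1) = 30.8397; S(3,+2) = 37.6371; S(3,+3) = 45.9326
Terminal payoffs V(N, j) = max(S_T - K, 0):
  V(3,-3) = 0.000000; V(3,-2) = 0.000000; V(3,-1) = 0.000000; V(3,+0) = 0.000000; V(3,+1) = 1.719729; V(3,+2) = 8.517075; V(3,+3) = 16.812616
Backward induction: V(k, j) = exp(-r*dt) * [p_u * V(k+1, j+1) + p_m * V(k+1, j) + p_d * V(k+1, j-1)]
  V(2,-2) = exp(-r*dt) * [p_u*0.000000 + p_m*0.000000 + p_d*0.000000] = 0.000000
  V(2,-1) = exp(-r*dt) * [p_u*0.000000 + p_m*0.000000 + p_d*0.000000] = 0.000000
  V(2,+0) = exp(-r*dt) * [p_u*1.719729 + p_m*0.000000 + p_d*0.000000] = 0.265166
  V(2,+1) = exp(-r*dt) * [p_u*8.517075 + p_m*1.719729 + p_d*0.000000] = 2.457735
  V(2,+2) = exp(-r*dt) * [p_u*16.812616 + p_m*8.517075 + p_d*1.719729] = 8.567545
  V(1,-1) = exp(-r*dt) * [p_u*0.265166 + p_m*0.000000 + p_d*0.000000] = 0.040886
  V(1,+0) = exp(-r*dt) * [p_u*2.457735 + p_m*0.265166 + p_d*0.000000] = 0.555428
  V(1,+1) = exp(-r*dt) * [p_u*8.567545 + p_m*2.457735 + p_d*0.265166] = 3.004009
  V(0,+0) = exp(-r*dt) * [p_u*3.004009 + p_m*0.555428 + p_d*0.040886] = 0.840129

Answer: Price = V(0,0) = 0.8401


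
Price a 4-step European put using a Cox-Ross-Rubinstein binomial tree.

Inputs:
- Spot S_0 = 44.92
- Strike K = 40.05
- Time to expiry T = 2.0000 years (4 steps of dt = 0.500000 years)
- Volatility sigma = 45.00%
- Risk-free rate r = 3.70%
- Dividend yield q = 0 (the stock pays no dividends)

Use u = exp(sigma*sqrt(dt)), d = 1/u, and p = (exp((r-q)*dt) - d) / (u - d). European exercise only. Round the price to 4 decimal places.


Answer: Price = V(0,0) = 6.8627

Derivation:
dt = T/N = 0.500000
u = exp(sigma*sqrt(dt)) = 1.374648; d = 1/u = 0.727459
p = (exp((r-q)*dt) - d) / (u - d) = 0.449966
Discount per step: exp(-r*dt) = 0.981670
Stock lattice S(k, i) with i counting down-moves:
  k=0: S(0,0) = 44.9200
  k=1: S(1,0) = 61.7492; S(1,1) = 32.6774
  k=2: S(2,0) = 84.8835; S(2,1) = 44.9200; S(2,2) = 23.7715
  k=3: S(3,0) = 116.6849; S(3,1) = 61.7492; S(3,2) = 32.6774; S(3,3) = 17.2928
  k=4: S(4,0) = 160.4007; S(4,1) = 84.8835; S(4,2) = 44.9200; S(4,3) = 23.7715; S(4,4) = 12.5798
Terminal payoffs V(N, i) = max(K - S_T, 0):
  V(4,0) = 0.000000; V(4,1) = 0.000000; V(4,2) = 0.000000; V(4,3) = 16.278508; V(4,4) = 27.470218
Backward induction: V(k, i) = exp(-r*dt) * [p * V(k+1, i) + (1-p) * V(k+1, i+1)].
  V(3,0) = exp(-r*dt) * [p*0.000000 + (1-p)*0.000000] = 0.000000
  V(3,1) = exp(-r*dt) * [p*0.000000 + (1-p)*0.000000] = 0.000000
  V(3,2) = exp(-r*dt) * [p*0.000000 + (1-p)*16.278508] = 8.789610
  V(3,3) = exp(-r*dt) * [p*16.278508 + (1-p)*27.470218] = 22.023108
  V(2,0) = exp(-r*dt) * [p*0.000000 + (1-p)*0.000000] = 0.000000
  V(2,1) = exp(-r*dt) * [p*0.000000 + (1-p)*8.789610] = 4.745965
  V(2,2) = exp(-r*dt) * [p*8.789610 + (1-p)*22.023108] = 15.773948
  V(1,0) = exp(-r*dt) * [p*0.000000 + (1-p)*4.745965] = 2.562593
  V(1,1) = exp(-r*dt) * [p*4.745965 + (1-p)*15.773948] = 10.613551
  V(0,0) = exp(-r*dt) * [p*2.562593 + (1-p)*10.613551] = 6.862750


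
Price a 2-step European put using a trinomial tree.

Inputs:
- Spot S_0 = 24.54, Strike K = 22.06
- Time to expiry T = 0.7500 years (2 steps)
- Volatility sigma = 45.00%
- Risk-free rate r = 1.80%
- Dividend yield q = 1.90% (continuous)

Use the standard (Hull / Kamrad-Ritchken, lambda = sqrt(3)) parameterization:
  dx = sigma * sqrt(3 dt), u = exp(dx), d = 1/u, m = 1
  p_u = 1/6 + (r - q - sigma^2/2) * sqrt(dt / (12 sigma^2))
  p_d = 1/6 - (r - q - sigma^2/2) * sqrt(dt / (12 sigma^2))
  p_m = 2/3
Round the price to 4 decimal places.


Answer: Price = V(0,0) = 2.3917

Derivation:
dt = T/N = 0.375000; dx = sigma*sqrt(3*dt) = 0.477297
u = exp(dx) = 1.611712; d = 1/u = 0.620458
p_u = 0.126499, p_m = 0.666667, p_d = 0.206834
Discount per step: exp(-r*dt) = 0.993273
Stock lattice S(k, j) with j the centered position index:
  k=0: S(0,+0) = 24.5400
  k=1: S(1,-1) = 15.2260; S(1,+0) = 24.5400; S(1,+1) = 39.5514
  k=2: S(2,-2) = 9.4471; S(2,-1) = 15.2260; S(2,+0) = 24.5400; S(2,+1) = 39.5514; S(2,+2) = 63.7455
Terminal payoffs V(N, j) = max(K - S_T, 0):
  V(2,-2) = 12.612877; V(2,-1) = 6.833956; V(2,+0) = 0.000000; V(2,+1) = 0.000000; V(2,+2) = 0.000000
Backward induction: V(k, j) = exp(-r*dt) * [p_u * V(k+1, j+1) + p_m * V(k+1, j) + p_d * V(k+1, j-1)]
  V(1,-1) = exp(-r*dt) * [p_u*0.000000 + p_m*6.833956 + p_d*12.612877] = 7.116547
  V(1,+0) = exp(-r*dt) * [p_u*0.000000 + p_m*0.000000 + p_d*6.833956] = 1.403987
  V(1,+1) = exp(-r*dt) * [p_u*0.000000 + p_m*0.000000 + p_d*0.000000] = 0.000000
  V(0,+0) = exp(-r*dt) * [p_u*0.000000 + p_m*1.403987 + p_d*7.116547] = 2.391738


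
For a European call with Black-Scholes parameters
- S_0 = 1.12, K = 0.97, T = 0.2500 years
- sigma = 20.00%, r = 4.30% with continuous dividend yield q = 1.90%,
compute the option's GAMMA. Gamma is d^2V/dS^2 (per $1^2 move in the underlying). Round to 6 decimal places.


Answer: Gamma = 1.069941

Derivation:
d1 = 1.5478789279; d2 = 1.4478789279
phi(d1) = 0.1204039281; exp(-qT) = 0.9952612634; exp(-rT) = 0.9893075748
Gamma = exp(-qT) * phi(d1) / (S * sigma * sqrt(T)) = 0.9952612634 * 0.1204039281 / (1.1200 * 0.2000 * 0.5000000000) = 1.069941


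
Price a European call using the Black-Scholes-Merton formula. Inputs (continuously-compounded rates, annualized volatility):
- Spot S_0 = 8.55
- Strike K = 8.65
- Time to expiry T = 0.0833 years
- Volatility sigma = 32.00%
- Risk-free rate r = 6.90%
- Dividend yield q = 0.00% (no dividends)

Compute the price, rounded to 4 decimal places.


d1 = (ln(S/K) + (r - q + 0.5*sigma^2) * T) / (sigma * sqrt(T)) = -0.01749048
d2 = d1 - sigma * sqrt(T) = -0.10984804
exp(-rT) = 0.99426879; exp(-qT) = 1.00000000
C = S_0 * exp(-qT) * N(d1) - K * exp(-rT) * N(d2)
N(d1) = 0.49302266; N(d2) = 0.45626494
C = 8.5500 * 1.00000000 * 0.49302266 - 8.6500 * 0.99426879 * 0.45626494 = 0.2913

Answer: Price = 0.2913


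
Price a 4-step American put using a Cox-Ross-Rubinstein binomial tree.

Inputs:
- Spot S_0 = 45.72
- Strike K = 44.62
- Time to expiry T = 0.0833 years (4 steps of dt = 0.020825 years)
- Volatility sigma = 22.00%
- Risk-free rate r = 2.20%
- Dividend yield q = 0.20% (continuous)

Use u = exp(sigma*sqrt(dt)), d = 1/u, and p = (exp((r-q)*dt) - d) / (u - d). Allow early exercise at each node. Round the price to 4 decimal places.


dt = T/N = 0.020825
u = exp(sigma*sqrt(dt)) = 1.032257; d = 1/u = 0.968751
p = (exp((r-q)*dt) - d) / (u - d) = 0.498623
Discount per step: exp(-r*dt) = 0.999542
Stock lattice S(k, i) with i counting down-moves:
  k=0: S(0,0) = 45.7200
  k=1: S(1,0) = 47.1948; S(1,1) = 44.2913
  k=2: S(2,0) = 48.7172; S(2,1) = 45.7200; S(2,2) = 42.9072
  k=3: S(3,0) = 50.2887; S(3,1) = 47.1948; S(3,2) = 44.2913; S(3,3) = 41.5664
  k=4: S(4,0) = 51.9108; S(4,1) = 48.7172; S(4,2) = 45.7200; S(4,3) = 42.9072; S(4,4) = 40.2675
Terminal payoffs V(N, i) = max(K - S_T, 0):
  V(4,0) = 0.000000; V(4,1) = 0.000000; V(4,2) = 0.000000; V(4,3) = 1.712784; V(4,4) = 4.352520
Backward induction: V(k, i) = exp(-r*dt) * [p * V(k+1, i) + (1-p) * V(k+1, i+1)]; then take max(V_cont, immediate exercise) for American.
  V(3,0) = exp(-r*dt) * [p*0.000000 + (1-p)*0.000000] = 0.000000; exercise = 0.000000; V(3,0) = max -> 0.000000
  V(3,1) = exp(-r*dt) * [p*0.000000 + (1-p)*0.000000] = 0.000000; exercise = 0.000000; V(3,1) = max -> 0.000000
  V(3,2) = exp(-r*dt) * [p*0.000000 + (1-p)*1.712784] = 0.858357; exercise = 0.328715; V(3,2) = max -> 0.858357
  V(3,3) = exp(-r*dt) * [p*1.712784 + (1-p)*4.352520] = 3.034895; exercise = 3.053602; V(3,3) = max -> 3.053602
  V(2,0) = exp(-r*dt) * [p*0.000000 + (1-p)*0.000000] = 0.000000; exercise = 0.000000; V(2,0) = max -> 0.000000
  V(2,1) = exp(-r*dt) * [p*0.000000 + (1-p)*0.858357] = 0.430163; exercise = 0.000000; V(2,1) = max -> 0.430163
  V(2,2) = exp(-r*dt) * [p*0.858357 + (1-p)*3.053602] = 1.958104; exercise = 1.712784; V(2,2) = max -> 1.958104
  V(1,0) = exp(-r*dt) * [p*0.000000 + (1-p)*0.430163] = 0.215575; exercise = 0.000000; V(1,0) = max -> 0.215575
  V(1,1) = exp(-r*dt) * [p*0.430163 + (1-p)*1.958104] = 1.195689; exercise = 0.328715; V(1,1) = max -> 1.195689
  V(0,0) = exp(-r*dt) * [p*0.215575 + (1-p)*1.195689] = 0.706657; exercise = 0.000000; V(0,0) = max -> 0.706657

Answer: Price = V(0,0) = 0.7067


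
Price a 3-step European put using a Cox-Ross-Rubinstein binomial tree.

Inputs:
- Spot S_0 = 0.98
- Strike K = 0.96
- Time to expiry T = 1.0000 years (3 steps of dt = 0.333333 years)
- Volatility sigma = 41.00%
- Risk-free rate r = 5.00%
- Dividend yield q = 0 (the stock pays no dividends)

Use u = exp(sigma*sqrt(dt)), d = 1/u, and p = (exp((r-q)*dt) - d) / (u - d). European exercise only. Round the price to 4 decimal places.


Answer: Price = V(0,0) = 0.1349

Derivation:
dt = T/N = 0.333333
u = exp(sigma*sqrt(dt)) = 1.267078; d = 1/u = 0.789217
p = (exp((r-q)*dt) - d) / (u - d) = 0.476266
Discount per step: exp(-r*dt) = 0.983471
Stock lattice S(k, i) with i counting down-moves:
  k=0: S(0,0) = 0.9800
  k=1: S(1,0) = 1.2417; S(1,1) = 0.7734
  k=2: S(2,0) = 1.5734; S(2,1) = 0.9800; S(2,2) = 0.6104
  k=3: S(3,0) = 1.9936; S(3,1) = 1.2417; S(3,2) = 0.7734; S(3,3) = 0.4817
Terminal payoffs V(N, i) = max(K - S_T, 0):
  V(3,0) = 0.000000; V(3,1) = 0.000000; V(3,2) = 0.186567; V(3,3) = 0.478257
Backward induction: V(k, i) = exp(-r*dt) * [p * V(k+1, i) + (1-p) * V(k+1, i+1)].
  V(2,0) = exp(-r*dt) * [p*0.000000 + (1-p)*0.000000] = 0.000000
  V(2,1) = exp(-r*dt) * [p*0.000000 + (1-p)*0.186567] = 0.096096
  V(2,2) = exp(-r*dt) * [p*0.186567 + (1-p)*0.478257] = 0.333726
  V(1,0) = exp(-r*dt) * [p*0.000000 + (1-p)*0.096096] = 0.049497
  V(1,1) = exp(-r*dt) * [p*0.096096 + (1-p)*0.333726] = 0.216906
  V(0,0) = exp(-r*dt) * [p*0.049497 + (1-p)*0.216906] = 0.134907


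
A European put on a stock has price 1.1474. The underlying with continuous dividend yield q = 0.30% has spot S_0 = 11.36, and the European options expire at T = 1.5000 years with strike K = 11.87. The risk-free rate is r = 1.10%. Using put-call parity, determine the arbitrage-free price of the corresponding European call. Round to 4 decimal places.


Answer: Call price = 0.7806

Derivation:
Put-call parity: C - P = S_0 * exp(-qT) - K * exp(-rT).
S_0 * exp(-qT) = 11.3600 * 0.99551011 = 11.30899485
K * exp(-rT) = 11.8700 * 0.98363538 = 11.67575195
C = P + S*exp(-qT) - K*exp(-rT)
C = 1.1474 + 11.30899485 - 11.67575195 = 0.7806


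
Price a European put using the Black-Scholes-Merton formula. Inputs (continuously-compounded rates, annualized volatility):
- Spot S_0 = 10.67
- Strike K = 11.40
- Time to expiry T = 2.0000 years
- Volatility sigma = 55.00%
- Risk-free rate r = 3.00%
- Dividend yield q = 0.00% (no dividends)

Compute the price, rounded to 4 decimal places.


Answer: Price = 3.2725

Derivation:
d1 = (ln(S/K) + (r - q + 0.5*sigma^2) * T) / (sigma * sqrt(T)) = 0.38096690
d2 = d1 - sigma * sqrt(T) = -0.39685055
exp(-rT) = 0.94176453; exp(-qT) = 1.00000000
P = K * exp(-rT) * N(-d2) - S_0 * exp(-qT) * N(-d1)
N(-d1) = 0.35161390; N(-d2) = 0.65426117
P = 11.4000 * 0.94176453 * 0.65426117 - 10.6700 * 1.00000000 * 0.35161390 = 3.2725


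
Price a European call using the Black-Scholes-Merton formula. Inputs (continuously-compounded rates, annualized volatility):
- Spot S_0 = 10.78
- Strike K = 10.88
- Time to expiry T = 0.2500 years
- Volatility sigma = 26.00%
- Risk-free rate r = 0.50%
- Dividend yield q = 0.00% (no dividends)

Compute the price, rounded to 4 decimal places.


Answer: Price = 0.5188

Derivation:
d1 = (ln(S/K) + (r - q + 0.5*sigma^2) * T) / (sigma * sqrt(T)) = 0.00358711
d2 = d1 - sigma * sqrt(T) = -0.12641289
exp(-rT) = 0.99875078; exp(-qT) = 1.00000000
C = S_0 * exp(-qT) * N(d1) - K * exp(-rT) * N(d2)
N(d1) = 0.50143105; N(d2) = 0.44970255
C = 10.7800 * 1.00000000 * 0.50143105 - 10.8800 * 0.99875078 * 0.44970255 = 0.5188


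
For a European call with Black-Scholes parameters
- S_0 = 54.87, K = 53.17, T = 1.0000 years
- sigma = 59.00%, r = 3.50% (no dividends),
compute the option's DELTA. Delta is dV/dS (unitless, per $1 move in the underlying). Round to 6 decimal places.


Answer: Delta = 0.658240

Derivation:
d1 = 0.4076651247; d2 = -0.1823348753
phi(d1) = 0.3671319495; exp(-qT) = 1.0000000000; exp(-rT) = 0.9656054163
N(d1) = 0.6582402275
Delta = exp(-qT) * N(d1) = 1.0000000000 * 0.6582402275 = 0.658240


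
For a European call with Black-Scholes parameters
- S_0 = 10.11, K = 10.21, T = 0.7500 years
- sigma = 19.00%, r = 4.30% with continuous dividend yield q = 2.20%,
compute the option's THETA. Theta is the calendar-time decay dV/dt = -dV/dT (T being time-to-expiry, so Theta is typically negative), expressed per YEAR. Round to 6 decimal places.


Answer: Theta = -0.517178

Derivation:
d1 = 0.1181738815; d2 = -0.0463709452
phi(d1) = 0.3961663555; exp(-qT) = 0.9836353794; exp(-rT) = 0.9682644857
Theta = -S*exp(-qT)*phi(d1)*sigma/(2*sqrt(T)) - r*K*exp(-rT)*N(d2) + q*S*exp(-qT)*N(d1)
N(d1) = 0.5470350578; N(d2) = 0.4815072970; sqrt(T) = 0.8660254038
Term 1 = -10.1100 * 0.9836353794 * 0.3961663555 * 0.1900 / (2 * 0.8660254038) = -0.4321712383
Term 2 = -0.0430 * 10.2100 * 0.9682644857 * 0.4815072970 = -0.2046873831
Term 3 = 0.0220 * 10.1100 * 0.9836353794 * 0.5470350578 = 0.1196804290
Theta = -0.4321712383 + (-0.2046873831) + (0.1196804290) = -0.517178


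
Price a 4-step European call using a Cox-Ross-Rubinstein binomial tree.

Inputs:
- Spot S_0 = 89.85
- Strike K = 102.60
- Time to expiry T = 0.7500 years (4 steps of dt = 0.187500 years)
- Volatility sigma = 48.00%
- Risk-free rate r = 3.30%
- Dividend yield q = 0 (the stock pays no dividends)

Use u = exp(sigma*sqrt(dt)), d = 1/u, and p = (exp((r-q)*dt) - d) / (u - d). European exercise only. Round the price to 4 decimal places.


dt = T/N = 0.187500
u = exp(sigma*sqrt(dt)) = 1.231024; d = 1/u = 0.812332
p = (exp((r-q)*dt) - d) / (u - d) = 0.463049
Discount per step: exp(-r*dt) = 0.993832
Stock lattice S(k, i) with i counting down-moves:
  k=0: S(0,0) = 89.8500
  k=1: S(1,0) = 110.6075; S(1,1) = 72.9880
  k=2: S(2,0) = 136.1604; S(2,1) = 89.8500; S(2,2) = 59.2905
  k=3: S(3,0) = 167.6167; S(3,1) = 110.6075; S(3,2) = 72.9880; S(3,3) = 48.1636
  k=4: S(4,0) = 206.3401; S(4,1) = 136.1604; S(4,2) = 89.8500; S(4,3) = 59.2905; S(4,4) = 39.1248
Terminal payoffs V(N, i) = max(S_T - K, 0):
  V(4,0) = 103.740146; V(4,1) = 33.560428; V(4,2) = 0.000000; V(4,3) = 0.000000; V(4,4) = 0.000000
Backward induction: V(k, i) = exp(-r*dt) * [p * V(k+1, i) + (1-p) * V(k+1, i+1)].
  V(3,0) = exp(-r*dt) * [p*103.740146 + (1-p)*33.560428] = 65.649591
  V(3,1) = exp(-r*dt) * [p*33.560428 + (1-p)*0.000000] = 15.444256
  V(3,2) = exp(-r*dt) * [p*0.000000 + (1-p)*0.000000] = 0.000000
  V(3,3) = exp(-r*dt) * [p*0.000000 + (1-p)*0.000000] = 0.000000
  V(2,0) = exp(-r*dt) * [p*65.649591 + (1-p)*15.444256] = 38.453106
  V(2,1) = exp(-r*dt) * [p*15.444256 + (1-p)*0.000000] = 7.107330
  V(2,2) = exp(-r*dt) * [p*0.000000 + (1-p)*0.000000] = 0.000000
  V(1,0) = exp(-r*dt) * [p*38.453106 + (1-p)*7.107330] = 21.488579
  V(1,1) = exp(-r*dt) * [p*7.107330 + (1-p)*0.000000] = 3.270740
  V(0,0) = exp(-r*dt) * [p*21.488579 + (1-p)*3.270740] = 11.634277

Answer: Price = V(0,0) = 11.6343


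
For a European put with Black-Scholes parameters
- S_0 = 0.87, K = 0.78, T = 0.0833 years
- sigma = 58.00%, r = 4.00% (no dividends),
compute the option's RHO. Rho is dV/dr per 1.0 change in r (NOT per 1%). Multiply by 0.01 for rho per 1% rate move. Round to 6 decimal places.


d1 = 0.7559366608; d2 = 0.5885385724
phi(d1) = 0.2997943166; exp(-qT) = 1.0000000000; exp(-rT) = 0.9966735450
N(-d2) = 0.2780854257
Rho = -K*T*exp(-rT)*N(-d2) = -0.7800 * 0.0833 * 0.9966735450 * 0.2780854257 = -0.018008

Answer: Rho = -0.018008


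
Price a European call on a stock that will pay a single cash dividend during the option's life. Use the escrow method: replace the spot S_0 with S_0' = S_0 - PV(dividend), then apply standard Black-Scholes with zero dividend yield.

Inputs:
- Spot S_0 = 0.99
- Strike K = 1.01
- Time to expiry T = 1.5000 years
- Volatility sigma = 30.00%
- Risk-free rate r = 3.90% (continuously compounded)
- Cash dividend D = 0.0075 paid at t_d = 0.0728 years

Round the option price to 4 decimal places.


PV(D) = D * exp(-r * t_d) = 0.0075 * 0.99716483 = 0.00747874
S_0' = S_0 - PV(D) = 0.9900 - 0.00747874 = 0.98252126
d1 = (ln(S_0'/K) + (r + sigma^2/2)*T) / (sigma*sqrt(T)) = 0.26785545
d2 = d1 - sigma*sqrt(T) = -0.09956801
exp(-rT) = 0.94317824
N(d1) = 0.60559471; N(d2) = 0.46034364
C = S_0' * N(d1) - K * exp(-rT) * N(d2) = 0.98252126 * 0.60559471 - 1.0100 * 0.94317824 * 0.46034364 = 0.1565

Answer: Price = 0.1565


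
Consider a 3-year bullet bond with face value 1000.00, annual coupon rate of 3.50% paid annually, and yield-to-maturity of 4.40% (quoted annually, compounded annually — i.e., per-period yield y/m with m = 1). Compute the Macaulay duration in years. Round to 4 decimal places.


Coupon per period c = face * coupon_rate / m = 35.000000
Periods per year m = 1; per-period yield y/m = 0.044000
Number of cashflows N = 3
Cashflows (t years, CF_t, discount factor 1/(1+y/m)^(m*t), PV):
  t = 1.0000: CF_t = 35.000000, DF = 0.957854, PV = 33.524904
  t = 2.0000: CF_t = 35.000000, DF = 0.917485, PV = 32.111977
  t = 3.0000: CF_t = 1035.000000, DF = 0.878817, PV = 909.575709
Price P = sum_t PV_t = 975.212591
Macaulay numerator sum_t t * PV_t:
  t * PV_t at t = 1.0000: 33.524904
  t * PV_t at t = 2.0000: 64.223954
  t * PV_t at t = 3.0000: 2728.727128
Macaulay duration D = (sum_t t * PV_t) / P = 2826.475987 / 975.212591 = 2.898318

Answer: Macaulay duration = 2.8983 years


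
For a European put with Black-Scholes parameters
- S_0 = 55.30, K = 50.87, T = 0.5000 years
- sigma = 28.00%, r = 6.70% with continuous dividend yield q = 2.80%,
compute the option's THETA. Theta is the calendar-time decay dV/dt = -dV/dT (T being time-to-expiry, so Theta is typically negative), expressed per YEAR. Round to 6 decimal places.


d1 = 0.6192212354; d2 = 0.4212313367
phi(d1) = 0.3293428405; exp(-qT) = 0.9860975443; exp(-rT) = 0.9670549112
Theta = -S*exp(-qT)*phi(d1)*sigma/(2*sqrt(T)) + r*K*exp(-rT)*N(-d2) - q*S*exp(-qT)*N(-d1)
N(-d1) = 0.2678853122; N(-d2) = 0.3367930819; sqrt(T) = 0.7071067812
Term 1 = -55.3000 * 0.9860975443 * 0.3293428405 * 0.2800 / (2 * 0.7071067812) = -3.5557913486
Term 2 = 0.0670 * 50.8700 * 0.9670549112 * 0.3367930819 = 1.1100712048
Term 3 = -0.0280 * 55.3000 * 0.9860975443 * 0.2678853122 = -0.4090269675
Theta = -3.5557913486 + (1.1100712048) + (-0.4090269675) = -2.854747

Answer: Theta = -2.854747


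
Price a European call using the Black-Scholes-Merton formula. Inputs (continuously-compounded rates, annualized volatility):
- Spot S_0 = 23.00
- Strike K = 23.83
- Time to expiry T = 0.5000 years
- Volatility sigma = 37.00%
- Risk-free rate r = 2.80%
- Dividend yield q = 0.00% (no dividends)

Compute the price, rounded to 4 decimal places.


d1 = (ln(S/K) + (r - q + 0.5*sigma^2) * T) / (sigma * sqrt(T)) = 0.04882448
d2 = d1 - sigma * sqrt(T) = -0.21280503
exp(-rT) = 0.98609754; exp(-qT) = 1.00000000
C = S_0 * exp(-qT) * N(d1) - K * exp(-rT) * N(d2)
N(d1) = 0.51947041; N(d2) = 0.41573952
C = 23.0000 * 1.00000000 * 0.51947041 - 23.8300 * 0.98609754 * 0.41573952 = 2.1785

Answer: Price = 2.1785


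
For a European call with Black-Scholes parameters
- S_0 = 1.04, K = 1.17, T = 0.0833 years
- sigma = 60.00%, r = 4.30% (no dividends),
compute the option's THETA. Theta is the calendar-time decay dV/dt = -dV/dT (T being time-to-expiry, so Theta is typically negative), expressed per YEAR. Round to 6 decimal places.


Answer: Theta = -0.377415

Derivation:
d1 = -0.5728872537; d2 = -0.7460576900
phi(d1) = 0.3385652524; exp(-qT) = 1.0000000000; exp(-rT) = 0.9964245074
Theta = -S*exp(-qT)*phi(d1)*sigma/(2*sqrt(T)) - r*K*exp(-rT)*N(d2) + q*S*exp(-qT)*N(d1)
N(d1) = 0.2833605177; N(d2) = 0.2278162832; sqrt(T) = 0.2886173938
Term 1 = -1.0400 * 1.0000000000 * 0.3385652524 * 0.6000 / (2 * 0.2886173938) = -0.3659944308
Term 2 = -0.0430 * 1.1700 * 0.9964245074 * 0.2278162832 = -0.0114204569
Term 3 = 0 (no dividend yield, q = 0)
Theta = -0.3659944308 + (-0.0114204569) + (0.0000000000) = -0.377415


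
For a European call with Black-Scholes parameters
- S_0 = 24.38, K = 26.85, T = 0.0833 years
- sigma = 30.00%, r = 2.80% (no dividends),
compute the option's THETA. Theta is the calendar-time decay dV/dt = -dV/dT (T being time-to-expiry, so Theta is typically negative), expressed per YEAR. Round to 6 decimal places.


d1 = -1.0443098585; d2 = -1.1308950766
phi(d1) = 0.2312559731; exp(-qT) = 1.0000000000; exp(-rT) = 0.9976703179
Theta = -S*exp(-qT)*phi(d1)*sigma/(2*sqrt(T)) - r*K*exp(-rT)*N(d2) + q*S*exp(-qT)*N(d1)
N(d1) = 0.1481710266; N(d2) = 0.1290496279; sqrt(T) = 0.2886173938
Term 1 = -24.3800 * 1.0000000000 * 0.2312559731 * 0.3000 / (2 * 0.2886173938) = -2.9301875486
Term 2 = -0.0280 * 26.8500 * 0.9976703179 * 0.1290496279 = -0.0967934856
Term 3 = 0 (no dividend yield, q = 0)
Theta = -2.9301875486 + (-0.0967934856) + (0.0000000000) = -3.026981

Answer: Theta = -3.026981


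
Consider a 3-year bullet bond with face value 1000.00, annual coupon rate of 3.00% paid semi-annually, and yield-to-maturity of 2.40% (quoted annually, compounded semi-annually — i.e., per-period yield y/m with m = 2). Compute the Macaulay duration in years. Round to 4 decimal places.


Answer: Macaulay duration = 2.8924 years

Derivation:
Coupon per period c = face * coupon_rate / m = 15.000000
Periods per year m = 2; per-period yield y/m = 0.012000
Number of cashflows N = 6
Cashflows (t years, CF_t, discount factor 1/(1+y/m)^(m*t), PV):
  t = 0.5000: CF_t = 15.000000, DF = 0.988142, PV = 14.822134
  t = 1.0000: CF_t = 15.000000, DF = 0.976425, PV = 14.646378
  t = 1.5000: CF_t = 15.000000, DF = 0.964847, PV = 14.472705
  t = 2.0000: CF_t = 15.000000, DF = 0.953406, PV = 14.301092
  t = 2.5000: CF_t = 15.000000, DF = 0.942101, PV = 14.131514
  t = 3.0000: CF_t = 1015.000000, DF = 0.930930, PV = 944.893730
Price P = sum_t PV_t = 1017.267554
Macaulay numerator sum_t t * PV_t:
  t * PV_t at t = 0.5000: 7.411067
  t * PV_t at t = 1.0000: 14.646378
  t * PV_t at t = 1.5000: 21.709058
  t * PV_t at t = 2.0000: 28.602185
  t * PV_t at t = 2.5000: 35.328785
  t * PV_t at t = 3.0000: 2834.681190
Macaulay duration D = (sum_t t * PV_t) / P = 2942.378663 / 1017.267554 = 2.892433


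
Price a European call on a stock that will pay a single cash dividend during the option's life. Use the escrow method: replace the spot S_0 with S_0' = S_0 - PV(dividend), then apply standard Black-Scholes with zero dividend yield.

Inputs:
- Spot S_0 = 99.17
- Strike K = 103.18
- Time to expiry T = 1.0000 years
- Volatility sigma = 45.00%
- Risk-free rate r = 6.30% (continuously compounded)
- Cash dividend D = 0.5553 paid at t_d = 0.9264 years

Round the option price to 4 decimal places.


Answer: Price = 18.3007

Derivation:
PV(D) = D * exp(-r * t_d) = 0.5553 * 0.94330728 = 0.52381853
S_0' = S_0 - PV(D) = 99.1700 - 0.52381853 = 98.64618147
d1 = (ln(S_0'/K) + (r + sigma^2/2)*T) / (sigma*sqrt(T)) = 0.26514331
d2 = d1 - sigma*sqrt(T) = -0.18485669
exp(-rT) = 0.93894347
N(d1) = 0.60455047; N(d2) = 0.42667072
C = S_0' * N(d1) - K * exp(-rT) * N(d2) = 98.64618147 * 0.60455047 - 103.1800 * 0.93894347 * 0.42667072 = 18.3007


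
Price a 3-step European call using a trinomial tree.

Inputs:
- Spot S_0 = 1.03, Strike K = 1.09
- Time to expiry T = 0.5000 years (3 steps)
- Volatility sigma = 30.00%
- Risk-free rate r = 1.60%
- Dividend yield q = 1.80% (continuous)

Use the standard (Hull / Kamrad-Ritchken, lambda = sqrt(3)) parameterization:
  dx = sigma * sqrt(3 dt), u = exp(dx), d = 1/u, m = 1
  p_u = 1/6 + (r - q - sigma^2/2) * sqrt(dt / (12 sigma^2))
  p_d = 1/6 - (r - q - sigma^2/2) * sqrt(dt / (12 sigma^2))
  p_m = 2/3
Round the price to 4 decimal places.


Answer: Price = V(0,0) = 0.0620

Derivation:
dt = T/N = 0.166667; dx = sigma*sqrt(3*dt) = 0.212132
u = exp(dx) = 1.236311; d = 1/u = 0.808858
p_u = 0.148203, p_m = 0.666667, p_d = 0.185130
Discount per step: exp(-r*dt) = 0.997337
Stock lattice S(k, j) with j the centered position index:
  k=0: S(0,+0) = 1.0300
  k=1: S(1,-1) = 0.8331; S(1,+0) = 1.0300; S(1,+1) = 1.2734
  k=2: S(2,-2) = 0.6739; S(2,-1) = 0.8331; S(2,+0) = 1.0300; S(2,+1) = 1.2734; S(2,+2) = 1.5743
  k=3: S(3,-3) = 0.5451; S(3,-2) = 0.6739; S(3,-1) = 0.8331; S(3,+0) = 1.0300; S(3,+1) = 1.2734; S(3,+2) = 1.5743; S(3,+3) = 1.9463
Terminal payoffs V(N, j) = max(S_T - K, 0):
  V(3,-3) = 0.000000; V(3,-2) = 0.000000; V(3,-1) = 0.000000; V(3,+0) = 0.000000; V(3,+1) = 0.183400; V(3,+2) = 0.484319; V(3,+3) = 0.856348
Backward induction: V(k, j) = exp(-r*dt) * [p_u * V(k+1, j+1) + p_m * V(k+1, j) + p_d * V(k+1, j-1)]
  V(2,-2) = exp(-r*dt) * [p_u*0.000000 + p_m*0.000000 + p_d*0.000000] = 0.000000
  V(2,-1) = exp(-r*dt) * [p_u*0.000000 + p_m*0.000000 + p_d*0.000000] = 0.000000
  V(2,+0) = exp(-r*dt) * [p_u*0.183400 + p_m*0.000000 + p_d*0.000000] = 0.027108
  V(2,+1) = exp(-r*dt) * [p_u*0.484319 + p_m*0.183400 + p_d*0.000000] = 0.193528
  V(2,+2) = exp(-r*dt) * [p_u*0.856348 + p_m*0.484319 + p_d*0.183400] = 0.482458
  V(1,-1) = exp(-r*dt) * [p_u*0.027108 + p_m*0.000000 + p_d*0.000000] = 0.004007
  V(1,+0) = exp(-r*dt) * [p_u*0.193528 + p_m*0.027108 + p_d*0.000000] = 0.046629
  V(1,+1) = exp(-r*dt) * [p_u*0.482458 + p_m*0.193528 + p_d*0.027108] = 0.204992
  V(0,+0) = exp(-r*dt) * [p_u*0.204992 + p_m*0.046629 + p_d*0.004007] = 0.062043


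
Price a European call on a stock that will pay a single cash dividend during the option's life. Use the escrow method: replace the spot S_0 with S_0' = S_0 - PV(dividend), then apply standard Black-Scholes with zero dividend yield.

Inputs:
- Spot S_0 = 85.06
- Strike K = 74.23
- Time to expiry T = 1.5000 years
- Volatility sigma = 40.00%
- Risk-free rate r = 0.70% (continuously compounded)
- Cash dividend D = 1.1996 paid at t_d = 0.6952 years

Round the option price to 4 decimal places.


Answer: Price = 20.9687

Derivation:
PV(D) = D * exp(-r * t_d) = 1.1996 * 0.99514542 = 1.19377645
S_0' = S_0 - PV(D) = 85.0600 - 1.19377645 = 83.86622355
d1 = (ln(S_0'/K) + (r + sigma^2/2)*T) / (sigma*sqrt(T)) = 0.51552486
d2 = d1 - sigma*sqrt(T) = 0.02562691
exp(-rT) = 0.98955493
N(d1) = 0.69690685; N(d2) = 0.51022254
C = S_0' * N(d1) - K * exp(-rT) * N(d2) = 83.86622355 * 0.69690685 - 74.2300 * 0.98955493 * 0.51022254 = 20.9687


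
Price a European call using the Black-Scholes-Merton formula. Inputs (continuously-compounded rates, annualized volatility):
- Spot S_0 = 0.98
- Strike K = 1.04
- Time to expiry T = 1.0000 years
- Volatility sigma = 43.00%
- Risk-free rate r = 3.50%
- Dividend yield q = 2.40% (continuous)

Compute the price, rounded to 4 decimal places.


d1 = (ln(S/K) + (r - q + 0.5*sigma^2) * T) / (sigma * sqrt(T)) = 0.10238739
d2 = d1 - sigma * sqrt(T) = -0.32761261
exp(-rT) = 0.96560542; exp(-qT) = 0.97628571
C = S_0 * exp(-qT) * N(d1) - K * exp(-rT) * N(d2)
N(d1) = 0.54077541; N(d2) = 0.37160229
C = 0.9800 * 0.97628571 * 0.54077541 - 1.0400 * 0.96560542 * 0.37160229 = 0.1442

Answer: Price = 0.1442


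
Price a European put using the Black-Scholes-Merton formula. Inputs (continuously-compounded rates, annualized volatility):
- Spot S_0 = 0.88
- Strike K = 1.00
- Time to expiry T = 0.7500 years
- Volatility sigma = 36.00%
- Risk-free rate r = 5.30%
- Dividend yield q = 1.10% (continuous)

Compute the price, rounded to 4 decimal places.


Answer: Price = 0.1630

Derivation:
d1 = (ln(S/K) + (r - q + 0.5*sigma^2) * T) / (sigma * sqrt(T)) = -0.15310486
d2 = d1 - sigma * sqrt(T) = -0.46487401
exp(-rT) = 0.96102967; exp(-qT) = 0.99178394
P = K * exp(-rT) * N(-d2) - S_0 * exp(-qT) * N(-d1)
N(-d1) = 0.56084221; N(-d2) = 0.67898916
P = 1.0000 * 0.96102967 * 0.67898916 - 0.8800 * 0.99178394 * 0.56084221 = 0.1630


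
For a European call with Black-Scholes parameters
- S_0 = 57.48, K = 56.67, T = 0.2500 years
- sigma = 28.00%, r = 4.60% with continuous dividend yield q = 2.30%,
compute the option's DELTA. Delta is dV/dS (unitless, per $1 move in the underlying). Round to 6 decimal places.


Answer: Delta = 0.580770

Derivation:
d1 = 0.2124435074; d2 = 0.0724435074
phi(d1) = 0.3900405172; exp(-qT) = 0.9942664996; exp(-rT) = 0.9885658722
N(d1) = 0.5841194768
Delta = exp(-qT) * N(d1) = 0.9942664996 * 0.5841194768 = 0.580770
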